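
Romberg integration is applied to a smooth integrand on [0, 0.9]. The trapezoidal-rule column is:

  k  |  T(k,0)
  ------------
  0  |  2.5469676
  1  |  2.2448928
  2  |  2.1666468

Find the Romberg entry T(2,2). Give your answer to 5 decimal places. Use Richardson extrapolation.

2.14032

Richardson extrapolation on the trapezoidal column (denominator 4−1=3):
T(1,1) = (4·2.2448928 − 2.5469676) / 3 = 2.1442012
T(2,1) = 2.1666468 + (2.1666468 − 2.2448928)/3 = 2.1405648
T(2,2) = 2.1405648 + (2.1405648 − 2.1442012)/15 = 2.1403224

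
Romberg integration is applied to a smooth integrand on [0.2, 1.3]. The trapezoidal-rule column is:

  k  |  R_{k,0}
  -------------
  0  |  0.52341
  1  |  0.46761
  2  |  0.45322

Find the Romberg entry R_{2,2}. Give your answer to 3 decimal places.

0.448

R_{1,1} = (4·0.46761 − 0.52341) / 3 = 0.44901
R_{2,1} = 0.45322 + (0.45322 − 0.46761)/3 = 0.44842
R_{2,2} = (16·0.44842 − 0.44901) / 15 = 0.44838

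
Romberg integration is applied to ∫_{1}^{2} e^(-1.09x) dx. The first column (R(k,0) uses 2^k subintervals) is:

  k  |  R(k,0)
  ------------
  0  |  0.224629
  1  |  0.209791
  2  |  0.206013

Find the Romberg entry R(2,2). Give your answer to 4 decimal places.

Richardson extrapolation on the trapezoidal column (denominator 4−1=3):
R(1,1) = 0.209791 + (0.209791 − 0.224629)/3 = 0.204845
R(2,1) = 0.206013 + (0.206013 − 0.209791)/3 = 0.204754
R(2,2) = 0.204754 + (0.204754 − 0.204845)/15 = 0.204748

0.2047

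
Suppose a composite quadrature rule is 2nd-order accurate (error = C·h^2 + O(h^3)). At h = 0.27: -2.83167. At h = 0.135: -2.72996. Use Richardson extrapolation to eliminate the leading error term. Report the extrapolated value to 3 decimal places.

Extrapolated value = (4·A(h/2) − A(h)) / (4 − 1)
= (4·(-2.72996) − (-2.83167)) / 3
= -8.08817 / 3 = -2.69606

-2.696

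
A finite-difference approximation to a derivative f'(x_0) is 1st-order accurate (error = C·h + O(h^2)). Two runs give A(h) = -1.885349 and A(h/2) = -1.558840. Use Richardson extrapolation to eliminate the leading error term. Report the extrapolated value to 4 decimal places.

-1.2323

Extrapolated value = (2·A(h/2) − A(h)) / (2 − 1)
= (2·(-1.558840) − (-1.885349)) / 1
= -1.232331 / 1 = -1.232331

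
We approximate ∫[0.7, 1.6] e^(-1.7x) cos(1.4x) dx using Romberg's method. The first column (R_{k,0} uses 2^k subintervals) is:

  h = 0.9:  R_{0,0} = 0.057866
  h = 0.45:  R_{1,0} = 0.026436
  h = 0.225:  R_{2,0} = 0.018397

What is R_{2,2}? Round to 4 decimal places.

Richardson extrapolation on the trapezoidal column (denominator 4−1=3):
R_{1,1} = 0.026436 + (0.026436 − 0.057866)/3 = 0.015959
R_{2,1} = 0.018397 + (0.018397 − 0.026436)/3 = 0.015717
R_{2,2} = 0.015717 + (0.015717 − 0.015959)/15 = 0.015701

0.0157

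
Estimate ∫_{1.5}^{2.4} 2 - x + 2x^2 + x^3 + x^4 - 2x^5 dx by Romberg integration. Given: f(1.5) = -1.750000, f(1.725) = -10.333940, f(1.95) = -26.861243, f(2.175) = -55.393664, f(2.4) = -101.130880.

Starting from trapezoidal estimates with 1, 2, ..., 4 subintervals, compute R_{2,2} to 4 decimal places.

-31.4578

R_{0,0} (trapezoid, 1 panel, h=0.9000): -46.296396
R_{1,0} (trapezoid, 2 panels, h=0.4500): -35.235757
R_{2,0} (trapezoid, 4 panels, h=0.2250): -32.406590
R_{1,1} = -35.235757 + (-35.235757 − (-46.296396))/3 = -31.548877
R_{2,1} = -32.406590 + (-32.406590 − (-35.235757))/3 = -31.463534
R_{2,2} = -31.463534 + (-31.463534 − (-31.548877))/15 = -31.457844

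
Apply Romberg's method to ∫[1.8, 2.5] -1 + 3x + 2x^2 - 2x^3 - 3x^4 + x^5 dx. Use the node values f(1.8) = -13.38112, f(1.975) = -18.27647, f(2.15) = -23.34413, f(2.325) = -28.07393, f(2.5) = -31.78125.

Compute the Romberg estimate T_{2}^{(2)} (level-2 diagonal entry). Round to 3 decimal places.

-16.174

T_{0}^{(0)} (trapezoid, 1 panel, h=0.7000): -15.80683
T_{1}^{(0)} (trapezoid, 2 panels, h=0.3500): -16.07386
T_{2}^{(0)} (trapezoid, 4 panels, h=0.1750): -16.14825
T_{1}^{(1)} = -16.07386 + (-16.07386 − (-15.80683))/3 = -16.16287
T_{2}^{(1)} = -16.14825 + (-16.14825 − (-16.07386))/3 = -16.17305
T_{2}^{(2)} = -16.17305 + (-16.17305 − (-16.16287))/15 = -16.17373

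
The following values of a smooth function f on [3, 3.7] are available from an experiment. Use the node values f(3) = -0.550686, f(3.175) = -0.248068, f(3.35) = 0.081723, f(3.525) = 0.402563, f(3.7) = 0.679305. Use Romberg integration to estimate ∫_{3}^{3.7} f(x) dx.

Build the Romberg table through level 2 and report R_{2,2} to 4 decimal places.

0.0531

R_{0,0} (trapezoid, 1 panel, h=0.7000): 0.045017
R_{1,0} (trapezoid, 2 panels, h=0.3500): 0.051111
R_{2,0} (trapezoid, 4 panels, h=0.1750): 0.052592
R_{1,1} = 0.051111 + (0.051111 − 0.045017)/3 = 0.053142
R_{2,1} = 0.052592 + (0.052592 − 0.051111)/3 = 0.053086
R_{2,2} = 0.053086 + (0.053086 − 0.053142)/15 = 0.053082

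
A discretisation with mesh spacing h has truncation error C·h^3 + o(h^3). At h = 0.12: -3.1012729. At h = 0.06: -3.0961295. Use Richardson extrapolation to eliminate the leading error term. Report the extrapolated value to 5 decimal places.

Extrapolated value = (8·A(h/2) − A(h)) / (8 − 1)
= (8·(-3.0961295) − (-3.1012729)) / 7
= -21.6677631 / 7 = -3.0953947

-3.09539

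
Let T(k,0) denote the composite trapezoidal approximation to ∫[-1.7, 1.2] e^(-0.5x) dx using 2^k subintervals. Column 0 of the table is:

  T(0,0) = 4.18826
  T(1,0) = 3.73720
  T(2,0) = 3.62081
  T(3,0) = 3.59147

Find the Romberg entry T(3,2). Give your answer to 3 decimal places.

T(2,1) = (4·3.62081 − 3.73720) / 3 = 3.58201
T(3,1) = 3.59147 + (3.59147 − 3.62081)/3 = 3.58169
T(3,2) = 3.58169 + (3.58169 − 3.58201)/15 = 3.58167
(Column j=1 coincides with Simpson's rule on the same nodes.)

3.582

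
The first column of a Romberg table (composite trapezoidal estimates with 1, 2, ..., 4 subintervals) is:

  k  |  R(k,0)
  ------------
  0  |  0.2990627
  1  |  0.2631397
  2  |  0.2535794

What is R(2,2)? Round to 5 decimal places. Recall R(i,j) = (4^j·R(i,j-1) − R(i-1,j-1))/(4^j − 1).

0.25034

R(1,1) = (4·0.2631397 − 0.2990627) / 3 = 0.2511654
R(2,1) = (4·0.2535794 − 0.2631397) / 3 = 0.2503926
R(2,2) = 0.2503926 + (0.2503926 − 0.2511654)/15 = 0.2503411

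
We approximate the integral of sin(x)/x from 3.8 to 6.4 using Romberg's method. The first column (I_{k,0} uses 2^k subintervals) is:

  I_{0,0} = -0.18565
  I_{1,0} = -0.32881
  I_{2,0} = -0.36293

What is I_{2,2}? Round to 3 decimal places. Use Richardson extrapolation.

-0.374

Richardson extrapolation on the trapezoidal column (denominator 4−1=3):
I_{1,1} = (4·(-0.32881) − (-0.18565)) / 3 = -0.37653
I_{2,1} = (4·(-0.36293) − (-0.32881)) / 3 = -0.37430
I_{2,2} = (16·(-0.37430) − (-0.37653)) / 15 = -0.37415
(Column j=1 coincides with Simpson's rule on the same nodes.)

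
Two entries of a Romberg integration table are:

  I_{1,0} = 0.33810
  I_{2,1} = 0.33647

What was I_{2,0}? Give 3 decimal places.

0.337

From I_{2,1} = (4·I_{2,0} − I_{1,0})/3, solve for I_{2,0}:
4·I_{2,0} = 3·0.33647 + 0.33810 = 1.34751
I_{2,0} = 0.33688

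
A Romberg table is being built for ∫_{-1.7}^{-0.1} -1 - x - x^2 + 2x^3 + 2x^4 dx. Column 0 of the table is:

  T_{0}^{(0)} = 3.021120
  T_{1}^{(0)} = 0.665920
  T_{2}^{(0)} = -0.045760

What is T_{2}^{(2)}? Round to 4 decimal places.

-0.2939

T_{1}^{(1)} = (4·0.665920 − 3.021120) / 3 = -0.119147
T_{2}^{(1)} = -0.045760 + (-0.045760 − 0.665920)/3 = -0.282987
T_{2}^{(2)} = (16·(-0.282987) − (-0.119147)) / 15 = -0.293910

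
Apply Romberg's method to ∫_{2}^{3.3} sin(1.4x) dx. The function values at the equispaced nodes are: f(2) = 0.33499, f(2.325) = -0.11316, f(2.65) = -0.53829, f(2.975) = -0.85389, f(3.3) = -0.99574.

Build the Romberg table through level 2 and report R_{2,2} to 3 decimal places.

R_{0,0} (trapezoid, 1 panel, h=1.3000): -0.42949
R_{1,0} (trapezoid, 2 panels, h=0.6500): -0.56463
R_{2,0} (trapezoid, 4 panels, h=0.3250): -0.59661
R_{1,1} = -0.56463 + (-0.56463 − (-0.42949))/3 = -0.60968
R_{2,1} = -0.59661 + (-0.59661 − (-0.56463))/3 = -0.60727
R_{2,2} = -0.60727 + (-0.60727 − (-0.60968))/15 = -0.60711

-0.607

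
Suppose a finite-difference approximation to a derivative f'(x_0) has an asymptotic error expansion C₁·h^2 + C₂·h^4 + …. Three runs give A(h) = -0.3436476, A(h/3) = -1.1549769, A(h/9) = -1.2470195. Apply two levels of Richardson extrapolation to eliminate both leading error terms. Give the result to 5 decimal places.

-1.25855

First eliminate the h^2 term (factor 3^2 = 9):
  B₁ = (9·(-1.1549769) − (-0.3436476))/8 = -1.2563931
  B₂ = (9·(-1.2470195) − (-1.1549769))/8 = -1.2585248
Then eliminate the h^4 term (factor 3^4 = 81):
  (81·(-1.2585248) − (-1.2563931))/80 = -1.2585514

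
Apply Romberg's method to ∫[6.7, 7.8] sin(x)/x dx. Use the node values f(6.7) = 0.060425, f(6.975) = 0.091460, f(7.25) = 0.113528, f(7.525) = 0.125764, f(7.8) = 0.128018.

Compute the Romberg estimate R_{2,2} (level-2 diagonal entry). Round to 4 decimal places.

0.1177

R_{0,0} (trapezoid, 1 panel, h=1.1000): 0.103644
R_{1,0} (trapezoid, 2 panels, h=0.5500): 0.114262
R_{2,0} (trapezoid, 4 panels, h=0.2750): 0.116868
R_{1,1} = 0.114262 + (0.114262 − 0.103644)/3 = 0.117801
R_{2,1} = 0.116868 + (0.116868 − 0.114262)/3 = 0.117737
R_{2,2} = 0.117737 + (0.117737 − 0.117801)/15 = 0.117733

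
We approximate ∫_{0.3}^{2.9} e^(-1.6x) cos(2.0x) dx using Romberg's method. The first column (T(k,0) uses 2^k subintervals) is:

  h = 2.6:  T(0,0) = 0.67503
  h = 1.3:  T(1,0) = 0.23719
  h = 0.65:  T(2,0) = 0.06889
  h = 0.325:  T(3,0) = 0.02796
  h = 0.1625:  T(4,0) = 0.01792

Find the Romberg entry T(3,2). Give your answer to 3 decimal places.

T(2,1) = 0.06889 + (0.06889 − 0.23719)/3 = 0.01279
T(3,1) = (4·0.02796 − 0.06889) / 3 = 0.01432
T(3,2) = 0.01432 + (0.01432 − 0.01279)/15 = 0.01442

0.014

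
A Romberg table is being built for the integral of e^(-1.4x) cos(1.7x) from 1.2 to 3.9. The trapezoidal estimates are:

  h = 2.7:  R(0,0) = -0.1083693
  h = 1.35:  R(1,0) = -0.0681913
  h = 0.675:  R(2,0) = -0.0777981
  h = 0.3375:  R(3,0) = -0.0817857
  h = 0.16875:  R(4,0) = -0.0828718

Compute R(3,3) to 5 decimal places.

Richardson extrapolation on the trapezoidal column (denominator 4−1=3):
R(1,1) = -0.0681913 + (-0.0681913 − (-0.1083693))/3 = -0.0547986
R(2,1) = (4·(-0.0777981) − (-0.0681913)) / 3 = -0.0810004
R(3,1) = -0.0817857 + (-0.0817857 − (-0.0777981))/3 = -0.0831149
R(2,2) = -0.0810004 + (-0.0810004 − (-0.0547986))/15 = -0.0827472
R(3,2) = (16·(-0.0831149) − (-0.0810004)) / 15 = -0.0832559
R(3,3) = -0.0832559 + (-0.0832559 − (-0.0827472))/63 = -0.0832640

-0.08326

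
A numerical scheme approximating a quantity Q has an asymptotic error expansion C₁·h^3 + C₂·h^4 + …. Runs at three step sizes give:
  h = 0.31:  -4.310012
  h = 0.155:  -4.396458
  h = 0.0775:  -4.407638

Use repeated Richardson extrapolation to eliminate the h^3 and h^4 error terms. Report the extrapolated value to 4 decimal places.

First eliminate the h^3 term (factor 2^3 = 8):
  B₁ = (8·(-4.396458) − (-4.310012))/7 = -4.408807
  B₂ = (8·(-4.407638) − (-4.396458))/7 = -4.409235
Then eliminate the h^4 term (factor 2^4 = 16):
  (16·(-4.409235) − (-4.408807))/15 = -4.409264

-4.4093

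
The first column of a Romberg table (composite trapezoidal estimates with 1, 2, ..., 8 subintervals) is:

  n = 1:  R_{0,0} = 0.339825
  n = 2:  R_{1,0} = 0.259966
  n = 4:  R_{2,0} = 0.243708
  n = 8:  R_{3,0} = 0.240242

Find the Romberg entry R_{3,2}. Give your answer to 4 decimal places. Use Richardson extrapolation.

0.2391

Richardson extrapolation on the trapezoidal column (denominator 4−1=3):
R_{2,1} = (4·0.243708 − 0.259966) / 3 = 0.238289
R_{3,1} = (4·0.240242 − 0.243708) / 3 = 0.239087
R_{3,2} = 0.239087 + (0.239087 − 0.238289)/15 = 0.239140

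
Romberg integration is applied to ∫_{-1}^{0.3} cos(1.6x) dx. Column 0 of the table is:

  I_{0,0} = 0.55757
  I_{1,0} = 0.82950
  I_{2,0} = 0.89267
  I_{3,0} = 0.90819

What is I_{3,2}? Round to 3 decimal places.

Richardson extrapolation on the trapezoidal column (denominator 4−1=3):
I_{2,1} = (4·0.89267 − 0.82950) / 3 = 0.91373
I_{3,1} = (4·0.90819 − 0.89267) / 3 = 0.91336
I_{3,2} = (16·0.91336 − 0.91373) / 15 = 0.91334
(Column j=1 coincides with Simpson's rule on the same nodes.)

0.913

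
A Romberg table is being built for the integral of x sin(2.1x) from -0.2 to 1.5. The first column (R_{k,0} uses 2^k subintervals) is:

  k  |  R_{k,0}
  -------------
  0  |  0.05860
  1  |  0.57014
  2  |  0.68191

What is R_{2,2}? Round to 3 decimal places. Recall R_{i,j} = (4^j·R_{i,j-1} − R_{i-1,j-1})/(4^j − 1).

0.718

Richardson extrapolation on the trapezoidal column (denominator 4−1=3):
R_{1,1} = 0.57014 + (0.57014 − 0.05860)/3 = 0.74065
R_{2,1} = (4·0.68191 − 0.57014) / 3 = 0.71917
R_{2,2} = 0.71917 + (0.71917 − 0.74065)/15 = 0.71774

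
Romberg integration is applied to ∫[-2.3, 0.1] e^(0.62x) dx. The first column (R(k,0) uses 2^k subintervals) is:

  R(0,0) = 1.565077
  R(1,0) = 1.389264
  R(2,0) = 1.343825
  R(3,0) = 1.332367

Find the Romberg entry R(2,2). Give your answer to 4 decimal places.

1.3285

R(1,1) = 1.389264 + (1.389264 − 1.565077)/3 = 1.330660
R(2,1) = (4·1.343825 − 1.389264) / 3 = 1.328679
R(2,2) = (16·1.328679 − 1.330660) / 15 = 1.328547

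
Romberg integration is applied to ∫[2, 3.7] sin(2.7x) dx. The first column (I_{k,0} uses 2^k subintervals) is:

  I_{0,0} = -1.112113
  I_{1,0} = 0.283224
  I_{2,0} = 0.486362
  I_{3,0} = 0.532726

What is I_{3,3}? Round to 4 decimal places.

0.5479

I_{1,1} = 0.283224 + (0.283224 − (-1.112113))/3 = 0.748336
I_{2,1} = (4·0.486362 − 0.283224) / 3 = 0.554075
I_{3,1} = (4·0.532726 − 0.486362) / 3 = 0.548181
I_{2,2} = (16·0.554075 − 0.748336) / 15 = 0.541124
I_{3,2} = (16·0.548181 − 0.554075) / 15 = 0.547788
I_{3,3} = (64·0.547788 − 0.541124) / 63 = 0.547894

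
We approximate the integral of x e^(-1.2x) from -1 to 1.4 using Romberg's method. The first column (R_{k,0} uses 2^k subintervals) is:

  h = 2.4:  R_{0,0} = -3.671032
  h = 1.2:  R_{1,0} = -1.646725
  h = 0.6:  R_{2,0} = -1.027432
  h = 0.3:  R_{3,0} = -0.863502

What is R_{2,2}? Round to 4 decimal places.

-0.8109

R_{1,1} = (4·(-1.646725) − (-3.671032)) / 3 = -0.971956
R_{2,1} = -1.027432 + (-1.027432 − (-1.646725))/3 = -0.821001
R_{2,2} = -0.821001 + (-0.821001 − (-0.971956))/15 = -0.810937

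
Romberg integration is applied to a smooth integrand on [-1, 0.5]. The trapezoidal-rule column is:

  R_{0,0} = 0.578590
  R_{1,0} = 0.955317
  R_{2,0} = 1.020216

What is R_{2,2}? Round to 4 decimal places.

1.0392

Richardson extrapolation on the trapezoidal column (denominator 4−1=3):
R_{1,1} = 0.955317 + (0.955317 − 0.578590)/3 = 1.080893
R_{2,1} = (4·1.020216 − 0.955317) / 3 = 1.041849
R_{2,2} = 1.041849 + (1.041849 − 1.080893)/15 = 1.039246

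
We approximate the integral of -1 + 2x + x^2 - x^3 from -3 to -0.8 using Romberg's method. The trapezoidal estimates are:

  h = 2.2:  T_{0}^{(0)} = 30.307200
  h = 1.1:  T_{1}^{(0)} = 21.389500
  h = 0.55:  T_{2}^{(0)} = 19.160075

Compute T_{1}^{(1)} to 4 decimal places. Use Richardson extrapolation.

T_{1}^{(1)} = (4·21.389500 − 30.307200) / 3 = 18.416933
(Column j=1 coincides with Simpson's rule on the same nodes.)

18.4169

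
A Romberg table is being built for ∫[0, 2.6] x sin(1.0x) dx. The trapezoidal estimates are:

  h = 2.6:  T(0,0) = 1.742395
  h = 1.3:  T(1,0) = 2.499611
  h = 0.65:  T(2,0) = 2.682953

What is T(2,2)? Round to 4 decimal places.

Richardson extrapolation on the trapezoidal column (denominator 4−1=3):
T(1,1) = (4·2.499611 − 1.742395) / 3 = 2.752016
T(2,1) = (4·2.682953 − 2.499611) / 3 = 2.744067
T(2,2) = (16·2.744067 − 2.752016) / 15 = 2.743537

2.7435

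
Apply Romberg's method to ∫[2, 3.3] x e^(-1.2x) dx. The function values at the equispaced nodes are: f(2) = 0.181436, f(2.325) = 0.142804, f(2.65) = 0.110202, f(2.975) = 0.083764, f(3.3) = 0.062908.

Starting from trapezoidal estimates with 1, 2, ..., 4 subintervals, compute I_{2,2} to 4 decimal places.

0.1485

I_{0,0} (trapezoid, 1 panel, h=1.3000): 0.158824
I_{1,0} (trapezoid, 2 panels, h=0.6500): 0.151043
I_{2,0} (trapezoid, 4 panels, h=0.3250): 0.149156
I_{1,1} = 0.151043 + (0.151043 − 0.158824)/3 = 0.148449
I_{2,1} = 0.149156 + (0.149156 − 0.151043)/3 = 0.148527
I_{2,2} = 0.148527 + (0.148527 − 0.148449)/15 = 0.148532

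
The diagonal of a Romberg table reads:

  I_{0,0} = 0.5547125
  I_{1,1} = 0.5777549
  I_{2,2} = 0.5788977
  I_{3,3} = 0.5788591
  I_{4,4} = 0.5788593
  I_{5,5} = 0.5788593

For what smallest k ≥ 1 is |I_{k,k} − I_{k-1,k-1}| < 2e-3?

k = 2

|I_{1,1} − I_{0,0}| = 0.0230424 ≥ 2e-3
|I_{2,2} − I_{1,1}| = 0.0011428 < 2e-3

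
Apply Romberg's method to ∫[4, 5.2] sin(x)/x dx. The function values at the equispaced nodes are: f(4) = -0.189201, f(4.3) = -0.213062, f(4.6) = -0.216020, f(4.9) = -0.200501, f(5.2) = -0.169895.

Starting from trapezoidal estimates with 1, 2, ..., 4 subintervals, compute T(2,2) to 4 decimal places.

T(0,0) (trapezoid, 1 panel, h=1.2000): -0.215458
T(1,0) (trapezoid, 2 panels, h=0.6000): -0.237341
T(2,0) (trapezoid, 4 panels, h=0.3000): -0.242739
T(1,1) = -0.237341 + (-0.237341 − (-0.215458))/3 = -0.244635
T(2,1) = -0.242739 + (-0.242739 − (-0.237341))/3 = -0.244538
T(2,2) = -0.244538 + (-0.244538 − (-0.244635))/15 = -0.244532

-0.2445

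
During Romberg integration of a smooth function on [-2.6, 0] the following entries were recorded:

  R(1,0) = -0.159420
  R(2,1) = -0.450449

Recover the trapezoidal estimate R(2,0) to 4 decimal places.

From R(2,1) = (4·R(2,0) − R(1,0))/3, solve for R(2,0):
4·R(2,0) = 3·(-0.450449) + (-0.159420) = -1.510767
R(2,0) = -0.377692

-0.3777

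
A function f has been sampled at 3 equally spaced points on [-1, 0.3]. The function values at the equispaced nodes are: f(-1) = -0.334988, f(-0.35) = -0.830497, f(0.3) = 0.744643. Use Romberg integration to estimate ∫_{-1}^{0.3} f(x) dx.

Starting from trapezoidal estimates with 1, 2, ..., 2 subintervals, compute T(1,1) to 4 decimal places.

T(0,0) (trapezoid, 1 panel, h=1.3000): 0.266276
T(1,0) (trapezoid, 2 panels, h=0.6500): -0.406685
T(1,1) = -0.406685 + (-0.406685 − 0.266276)/3 = -0.631005

-0.6310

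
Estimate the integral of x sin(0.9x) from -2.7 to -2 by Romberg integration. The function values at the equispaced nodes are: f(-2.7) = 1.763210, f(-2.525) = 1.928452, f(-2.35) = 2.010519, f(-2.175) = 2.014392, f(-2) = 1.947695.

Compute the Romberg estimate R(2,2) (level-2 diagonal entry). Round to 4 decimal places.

1.3710

R(0,0) (trapezoid, 1 panel, h=0.7000): 1.298817
R(1,0) (trapezoid, 2 panels, h=0.3500): 1.353090
R(2,0) (trapezoid, 4 panels, h=0.1750): 1.366543
R(1,1) = 1.353090 + (1.353090 − 1.298817)/3 = 1.371181
R(2,1) = 1.366543 + (1.366543 − 1.353090)/3 = 1.371027
R(2,2) = 1.371027 + (1.371027 − 1.371181)/15 = 1.371017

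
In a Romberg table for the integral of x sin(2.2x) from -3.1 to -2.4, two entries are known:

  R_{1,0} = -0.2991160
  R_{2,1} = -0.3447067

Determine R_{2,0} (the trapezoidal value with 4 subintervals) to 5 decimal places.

From R_{2,1} = (4·R_{2,0} − R_{1,0})/3, solve for R_{2,0}:
4·R_{2,0} = 3·(-0.3447067) + (-0.2991160) = -1.3332361
R_{2,0} = -0.3333090

-0.33331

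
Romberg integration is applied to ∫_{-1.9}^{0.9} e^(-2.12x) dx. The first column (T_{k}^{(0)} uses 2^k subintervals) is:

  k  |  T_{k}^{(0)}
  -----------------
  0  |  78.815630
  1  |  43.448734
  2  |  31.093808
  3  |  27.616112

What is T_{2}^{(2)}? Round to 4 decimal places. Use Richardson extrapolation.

26.6632

Richardson extrapolation on the trapezoidal column (denominator 4−1=3):
T_{1}^{(1)} = (4·43.448734 − 78.815630) / 3 = 31.659769
T_{2}^{(1)} = 31.093808 + (31.093808 − 43.448734)/3 = 26.975499
T_{2}^{(2)} = 26.975499 + (26.975499 − 31.659769)/15 = 26.663214
(Column j=1 coincides with Simpson's rule on the same nodes.)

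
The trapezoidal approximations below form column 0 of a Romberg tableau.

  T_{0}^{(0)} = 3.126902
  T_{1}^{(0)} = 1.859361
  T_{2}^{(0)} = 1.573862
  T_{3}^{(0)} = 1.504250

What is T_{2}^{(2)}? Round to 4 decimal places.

1.4815

T_{1}^{(1)} = 1.859361 + (1.859361 − 3.126902)/3 = 1.436847
T_{2}^{(1)} = 1.573862 + (1.573862 − 1.859361)/3 = 1.478696
T_{2}^{(2)} = 1.478696 + (1.478696 − 1.436847)/15 = 1.481486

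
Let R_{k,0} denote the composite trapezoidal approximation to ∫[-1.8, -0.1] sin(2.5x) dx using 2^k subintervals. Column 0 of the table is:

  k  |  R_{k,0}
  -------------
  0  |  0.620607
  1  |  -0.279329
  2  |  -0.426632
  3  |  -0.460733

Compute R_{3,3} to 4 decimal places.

-0.4719

Richardson extrapolation on the trapezoidal column (denominator 4−1=3):
R_{1,1} = (4·(-0.279329) − 0.620607) / 3 = -0.579308
R_{2,1} = (4·(-0.426632) − (-0.279329)) / 3 = -0.475733
R_{3,1} = -0.460733 + (-0.460733 − (-0.426632))/3 = -0.472100
R_{2,2} = -0.475733 + (-0.475733 − (-0.579308))/15 = -0.468828
R_{3,2} = (16·(-0.472100) − (-0.475733)) / 15 = -0.471858
R_{3,3} = (64·(-0.471858) − (-0.468828)) / 63 = -0.471906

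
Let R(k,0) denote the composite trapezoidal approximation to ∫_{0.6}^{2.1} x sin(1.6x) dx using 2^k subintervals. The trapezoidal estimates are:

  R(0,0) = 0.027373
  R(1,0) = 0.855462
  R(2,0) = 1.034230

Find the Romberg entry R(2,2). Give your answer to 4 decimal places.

Richardson extrapolation on the trapezoidal column (denominator 4−1=3):
R(1,1) = (4·0.855462 − 0.027373) / 3 = 1.131492
R(2,1) = (4·1.034230 − 0.855462) / 3 = 1.093819
R(2,2) = 1.093819 + (1.093819 − 1.131492)/15 = 1.091307

1.0913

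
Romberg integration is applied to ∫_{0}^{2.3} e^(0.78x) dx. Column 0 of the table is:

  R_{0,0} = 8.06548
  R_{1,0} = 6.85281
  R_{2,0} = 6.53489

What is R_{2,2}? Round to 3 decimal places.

6.428

R_{1,1} = 6.85281 + (6.85281 − 8.06548)/3 = 6.44859
R_{2,1} = 6.53489 + (6.53489 − 6.85281)/3 = 6.42892
R_{2,2} = 6.42892 + (6.42892 − 6.44859)/15 = 6.42761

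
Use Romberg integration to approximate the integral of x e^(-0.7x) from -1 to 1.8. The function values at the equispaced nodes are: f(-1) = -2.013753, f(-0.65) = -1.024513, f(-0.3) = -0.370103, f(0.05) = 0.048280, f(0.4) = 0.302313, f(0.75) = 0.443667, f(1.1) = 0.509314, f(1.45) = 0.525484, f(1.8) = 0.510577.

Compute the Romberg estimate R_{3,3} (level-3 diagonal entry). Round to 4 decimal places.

R_{0,0} (trapezoid, 1 panel, h=2.8000): -2.104446
R_{1,0} (trapezoid, 2 panels, h=1.4000): -0.628985
R_{2,0} (trapezoid, 4 panels, h=0.7000): -0.217045
R_{3,0} (trapezoid, 8 panels, h=0.3500): -0.111001
R_{1,1} = -0.628985 + (-0.628985 − (-2.104446))/3 = -0.137165
R_{2,1} = -0.217045 + (-0.217045 − (-0.628985))/3 = -0.079732
R_{3,1} = -0.111001 + (-0.111001 − (-0.217045))/3 = -0.075653
R_{2,2} = -0.079732 + (-0.079732 − (-0.137165))/15 = -0.075903
R_{3,2} = -0.075653 + (-0.075653 − (-0.079732))/15 = -0.075381
R_{3,3} = -0.075381 + (-0.075381 − (-0.075903))/63 = -0.075373

-0.0754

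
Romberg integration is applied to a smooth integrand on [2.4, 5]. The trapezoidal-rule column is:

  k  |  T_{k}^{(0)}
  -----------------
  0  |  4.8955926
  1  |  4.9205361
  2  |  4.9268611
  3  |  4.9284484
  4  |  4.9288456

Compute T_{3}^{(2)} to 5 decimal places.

T_{2}^{(1)} = (4·4.9268611 − 4.9205361) / 3 = 4.9289694
T_{3}^{(1)} = (4·4.9284484 − 4.9268611) / 3 = 4.9289775
T_{3}^{(2)} = 4.9289775 + (4.9289775 − 4.9289694)/15 = 4.9289780

4.92898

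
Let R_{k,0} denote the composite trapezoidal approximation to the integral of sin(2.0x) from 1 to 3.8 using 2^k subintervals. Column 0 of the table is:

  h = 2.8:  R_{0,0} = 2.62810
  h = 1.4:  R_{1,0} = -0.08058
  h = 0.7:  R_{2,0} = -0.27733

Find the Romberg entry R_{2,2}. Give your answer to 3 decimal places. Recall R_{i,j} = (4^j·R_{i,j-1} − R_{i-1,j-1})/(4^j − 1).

R_{1,1} = (4·(-0.08058) − 2.62810) / 3 = -0.98347
R_{2,1} = (4·(-0.27733) − (-0.08058)) / 3 = -0.34291
R_{2,2} = (16·(-0.34291) − (-0.98347)) / 15 = -0.30021

-0.300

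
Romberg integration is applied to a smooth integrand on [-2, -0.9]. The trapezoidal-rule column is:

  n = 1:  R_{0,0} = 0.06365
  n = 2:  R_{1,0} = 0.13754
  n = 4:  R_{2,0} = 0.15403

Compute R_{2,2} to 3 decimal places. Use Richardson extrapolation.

0.159

Richardson extrapolation on the trapezoidal column (denominator 4−1=3):
R_{1,1} = (4·0.13754 − 0.06365) / 3 = 0.16217
R_{2,1} = 0.15403 + (0.15403 − 0.13754)/3 = 0.15953
R_{2,2} = (16·0.15953 − 0.16217) / 15 = 0.15935
(Column j=1 coincides with Simpson's rule on the same nodes.)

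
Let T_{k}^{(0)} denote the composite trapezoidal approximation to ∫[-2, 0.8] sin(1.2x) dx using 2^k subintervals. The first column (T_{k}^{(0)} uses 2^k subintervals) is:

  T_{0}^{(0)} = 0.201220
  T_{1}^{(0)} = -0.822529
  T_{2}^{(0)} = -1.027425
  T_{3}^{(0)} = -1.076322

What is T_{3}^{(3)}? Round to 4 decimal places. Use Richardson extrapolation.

-1.0924

Richardson extrapolation on the trapezoidal column (denominator 4−1=3):
T_{1}^{(1)} = -0.822529 + (-0.822529 − 0.201220)/3 = -1.163779
T_{2}^{(1)} = (4·(-1.027425) − (-0.822529)) / 3 = -1.095724
T_{3}^{(1)} = -1.076322 + (-1.076322 − (-1.027425))/3 = -1.092621
T_{2}^{(2)} = -1.095724 + (-1.095724 − (-1.163779))/15 = -1.091187
T_{3}^{(2)} = -1.092621 + (-1.092621 − (-1.095724))/15 = -1.092414
T_{3}^{(3)} = (64·(-1.092414) − (-1.091187)) / 63 = -1.092433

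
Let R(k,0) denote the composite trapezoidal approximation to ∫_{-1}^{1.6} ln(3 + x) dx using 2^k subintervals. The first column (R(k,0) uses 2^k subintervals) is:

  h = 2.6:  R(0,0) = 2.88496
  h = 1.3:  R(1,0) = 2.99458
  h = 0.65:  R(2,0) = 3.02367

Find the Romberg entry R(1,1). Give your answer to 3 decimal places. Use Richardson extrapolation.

Richardson extrapolation on the trapezoidal column (denominator 4−1=3):
R(1,1) = (4·2.99458 − 2.88496) / 3 = 3.03112

3.031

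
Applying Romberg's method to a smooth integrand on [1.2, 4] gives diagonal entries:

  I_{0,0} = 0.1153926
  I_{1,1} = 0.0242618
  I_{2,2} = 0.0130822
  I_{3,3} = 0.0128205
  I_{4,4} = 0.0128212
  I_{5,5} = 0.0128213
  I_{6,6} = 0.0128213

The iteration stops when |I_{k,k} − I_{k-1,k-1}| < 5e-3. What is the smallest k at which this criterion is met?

k = 3

|I_{1,1} − I_{0,0}| = 0.0911308 ≥ 5e-3
|I_{2,2} − I_{1,1}| = 0.0111796 ≥ 5e-3
|I_{3,3} − I_{2,2}| = 0.0002617 < 5e-3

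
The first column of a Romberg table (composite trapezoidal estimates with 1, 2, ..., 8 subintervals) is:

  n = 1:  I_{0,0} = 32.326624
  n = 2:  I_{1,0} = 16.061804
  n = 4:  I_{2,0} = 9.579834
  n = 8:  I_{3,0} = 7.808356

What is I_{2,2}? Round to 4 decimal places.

7.2044

Richardson extrapolation on the trapezoidal column (denominator 4−1=3):
I_{1,1} = 16.061804 + (16.061804 − 32.326624)/3 = 10.640197
I_{2,1} = 9.579834 + (9.579834 − 16.061804)/3 = 7.419177
I_{2,2} = 7.419177 + (7.419177 − 10.640197)/15 = 7.204442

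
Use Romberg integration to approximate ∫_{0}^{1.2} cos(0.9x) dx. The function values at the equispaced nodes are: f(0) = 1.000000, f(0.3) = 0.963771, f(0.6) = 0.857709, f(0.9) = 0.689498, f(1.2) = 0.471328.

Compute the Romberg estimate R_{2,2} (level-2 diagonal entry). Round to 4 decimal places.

0.9800

R_{0,0} (trapezoid, 1 panel, h=1.2000): 0.882797
R_{1,0} (trapezoid, 2 panels, h=0.6000): 0.956024
R_{2,0} (trapezoid, 4 panels, h=0.3000): 0.973993
R_{1,1} = 0.956024 + (0.956024 − 0.882797)/3 = 0.980433
R_{2,1} = 0.973993 + (0.973993 − 0.956024)/3 = 0.979983
R_{2,2} = 0.979983 + (0.979983 − 0.980433)/15 = 0.979953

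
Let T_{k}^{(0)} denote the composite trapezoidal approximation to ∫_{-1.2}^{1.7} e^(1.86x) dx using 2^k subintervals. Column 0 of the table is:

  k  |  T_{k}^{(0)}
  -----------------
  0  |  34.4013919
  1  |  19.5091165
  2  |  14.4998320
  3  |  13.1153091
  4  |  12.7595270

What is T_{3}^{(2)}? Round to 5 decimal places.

12.64205

Richardson extrapolation on the trapezoidal column (denominator 4−1=3):
T_{2}^{(1)} = (4·14.4998320 − 19.5091165) / 3 = 12.8300705
T_{3}^{(1)} = (4·13.1153091 − 14.4998320) / 3 = 12.6538015
T_{3}^{(2)} = 12.6538015 + (12.6538015 − 12.8300705)/15 = 12.6420502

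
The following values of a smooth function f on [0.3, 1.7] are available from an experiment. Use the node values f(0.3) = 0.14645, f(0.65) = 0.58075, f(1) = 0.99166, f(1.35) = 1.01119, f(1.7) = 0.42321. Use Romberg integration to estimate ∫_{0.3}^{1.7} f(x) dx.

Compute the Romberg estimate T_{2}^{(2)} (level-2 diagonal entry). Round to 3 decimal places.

T_{0}^{(0)} (trapezoid, 1 panel, h=1.4000): 0.39876
T_{1}^{(0)} (trapezoid, 2 panels, h=0.7000): 0.89354
T_{2}^{(0)} (trapezoid, 4 panels, h=0.3500): 1.00395
T_{1}^{(1)} = 0.89354 + (0.89354 − 0.39876)/3 = 1.05847
T_{2}^{(1)} = 1.00395 + (1.00395 − 0.89354)/3 = 1.04075
T_{2}^{(2)} = 1.04075 + (1.04075 − 1.05847)/15 = 1.03957

1.040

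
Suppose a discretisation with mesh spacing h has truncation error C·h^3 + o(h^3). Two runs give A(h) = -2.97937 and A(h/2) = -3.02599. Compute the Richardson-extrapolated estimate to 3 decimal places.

-3.033

The leading error scales as h^3; refining by a factor of 2 reduces it by 2^3 = 8.
Extrapolated value = (8·A(h/2) − A(h)) / (8 − 1)
= (8·(-3.02599) − (-2.97937)) / 7
= -21.22855 / 7 = -3.03265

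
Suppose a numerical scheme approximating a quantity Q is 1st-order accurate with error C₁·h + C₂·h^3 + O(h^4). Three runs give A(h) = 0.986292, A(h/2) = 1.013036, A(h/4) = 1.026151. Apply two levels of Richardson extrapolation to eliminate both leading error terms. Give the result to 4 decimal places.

First eliminate the h term (factor 2^1 = 2):
  B₁ = (2·1.013036 − 0.986292)/1 = 1.039780
  B₂ = (2·1.026151 − 1.013036)/1 = 1.039266
Then eliminate the h^3 term (factor 2^3 = 8):
  (8·1.039266 − 1.039780)/7 = 1.039193

1.0392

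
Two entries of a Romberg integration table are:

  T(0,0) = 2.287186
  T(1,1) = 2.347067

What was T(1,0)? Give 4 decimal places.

2.3321

From T(1,1) = (4·T(1,0) − T(0,0))/3, solve for T(1,0):
4·T(1,0) = 3·2.347067 + 2.287186 = 9.328387
T(1,0) = 2.332097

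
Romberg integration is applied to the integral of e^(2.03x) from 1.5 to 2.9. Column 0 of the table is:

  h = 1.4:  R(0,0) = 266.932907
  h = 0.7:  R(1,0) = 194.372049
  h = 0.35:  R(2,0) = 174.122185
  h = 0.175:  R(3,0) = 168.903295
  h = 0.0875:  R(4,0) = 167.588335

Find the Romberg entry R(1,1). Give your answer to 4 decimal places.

Richardson extrapolation on the trapezoidal column (denominator 4−1=3):
R(1,1) = 194.372049 + (194.372049 − 266.932907)/3 = 170.185096

170.1851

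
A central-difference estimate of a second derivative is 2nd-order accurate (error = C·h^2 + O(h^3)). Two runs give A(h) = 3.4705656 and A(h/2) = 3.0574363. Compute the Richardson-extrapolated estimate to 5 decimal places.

The leading error scales as h^2; refining by a factor of 2 reduces it by 2^2 = 4.
Extrapolated value = (4·A(h/2) − A(h)) / (4 − 1)
= (4·3.0574363 − 3.4705656) / 3
= 8.7591796 / 3 = 2.9197265

2.91973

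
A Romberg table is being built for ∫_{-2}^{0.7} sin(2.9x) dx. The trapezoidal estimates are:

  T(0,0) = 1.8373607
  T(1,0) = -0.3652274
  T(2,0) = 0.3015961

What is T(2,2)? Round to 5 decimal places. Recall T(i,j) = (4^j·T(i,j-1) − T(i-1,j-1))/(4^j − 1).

0.63209

Richardson extrapolation on the trapezoidal column (denominator 4−1=3):
T(1,1) = -0.3652274 + (-0.3652274 − 1.8373607)/3 = -1.0994234
T(2,1) = 0.3015961 + (0.3015961 − (-0.3652274))/3 = 0.5238706
T(2,2) = 0.5238706 + (0.5238706 − (-1.0994234))/15 = 0.6320902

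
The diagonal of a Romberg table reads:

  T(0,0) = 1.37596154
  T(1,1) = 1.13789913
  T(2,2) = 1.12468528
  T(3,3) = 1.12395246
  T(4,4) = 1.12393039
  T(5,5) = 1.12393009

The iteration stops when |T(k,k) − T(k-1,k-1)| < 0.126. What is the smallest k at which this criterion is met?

k = 2

|T(1,1) − T(0,0)| = 0.23806241 ≥ 0.126
|T(2,2) − T(1,1)| = 0.01321385 < 0.126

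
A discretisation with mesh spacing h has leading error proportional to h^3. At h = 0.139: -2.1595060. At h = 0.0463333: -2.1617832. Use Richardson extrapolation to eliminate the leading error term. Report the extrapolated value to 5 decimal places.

Extrapolated value = (27·A(h/3) − A(h)) / (27 − 1)
= (27·(-2.1617832) − (-2.1595060)) / 26
= -56.2086404 / 26 = -2.1618708

-2.16187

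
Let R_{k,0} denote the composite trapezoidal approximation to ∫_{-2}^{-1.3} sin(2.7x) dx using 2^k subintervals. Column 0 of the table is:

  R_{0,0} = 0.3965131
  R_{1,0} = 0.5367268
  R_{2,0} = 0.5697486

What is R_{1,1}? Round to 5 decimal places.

0.58346

Richardson extrapolation on the trapezoidal column (denominator 4−1=3):
R_{1,1} = 0.5367268 + (0.5367268 − 0.3965131)/3 = 0.5834647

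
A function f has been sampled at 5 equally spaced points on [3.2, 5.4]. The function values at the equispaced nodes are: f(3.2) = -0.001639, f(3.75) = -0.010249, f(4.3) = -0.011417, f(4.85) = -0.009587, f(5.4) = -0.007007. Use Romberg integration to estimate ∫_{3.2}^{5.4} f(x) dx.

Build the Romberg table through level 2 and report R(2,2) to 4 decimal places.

R(0,0) (trapezoid, 1 panel, h=2.2000): -0.009511
R(1,0) (trapezoid, 2 panels, h=1.1000): -0.017314
R(2,0) (trapezoid, 4 panels, h=0.5500): -0.019567
R(1,1) = -0.017314 + (-0.017314 − (-0.009511))/3 = -0.019915
R(2,1) = -0.019567 + (-0.019567 − (-0.017314))/3 = -0.020318
R(2,2) = -0.020318 + (-0.020318 − (-0.019915))/15 = -0.020345

-0.0203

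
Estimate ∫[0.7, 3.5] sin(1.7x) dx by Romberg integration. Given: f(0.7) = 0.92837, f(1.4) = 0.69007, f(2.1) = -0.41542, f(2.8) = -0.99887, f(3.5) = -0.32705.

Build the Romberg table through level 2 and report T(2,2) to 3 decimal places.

-0.332

T(0,0) (trapezoid, 1 panel, h=2.8000): 0.84185
T(1,0) (trapezoid, 2 panels, h=1.4000): -0.16066
T(2,0) (trapezoid, 4 panels, h=0.7000): -0.29649
T(1,1) = -0.16066 + (-0.16066 − 0.84185)/3 = -0.49483
T(2,1) = -0.29649 + (-0.29649 − (-0.16066))/3 = -0.34177
T(2,2) = -0.34177 + (-0.34177 − (-0.49483))/15 = -0.33157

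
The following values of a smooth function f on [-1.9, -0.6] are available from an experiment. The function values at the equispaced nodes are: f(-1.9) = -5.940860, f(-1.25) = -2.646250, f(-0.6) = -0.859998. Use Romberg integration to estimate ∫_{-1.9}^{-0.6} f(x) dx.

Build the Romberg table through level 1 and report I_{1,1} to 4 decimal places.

I_{0,0} (trapezoid, 1 panel, h=1.3000): -4.420558
I_{1,0} (trapezoid, 2 panels, h=0.6500): -3.930341
I_{1,1} = -3.930341 + (-3.930341 − (-4.420558))/3 = -3.766935

-3.7669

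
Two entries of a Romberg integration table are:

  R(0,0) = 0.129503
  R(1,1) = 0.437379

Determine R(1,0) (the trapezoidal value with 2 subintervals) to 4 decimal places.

0.3604

From R(1,1) = (4·R(1,0) − R(0,0))/3, solve for R(1,0):
4·R(1,0) = 3·0.437379 + 0.129503 = 1.441640
R(1,0) = 0.360410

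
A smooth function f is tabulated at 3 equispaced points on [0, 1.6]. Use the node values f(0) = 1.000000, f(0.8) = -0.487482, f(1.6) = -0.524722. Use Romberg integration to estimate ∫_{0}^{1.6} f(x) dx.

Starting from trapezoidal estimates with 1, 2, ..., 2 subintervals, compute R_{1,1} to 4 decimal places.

-0.3932

R_{0,0} (trapezoid, 1 panel, h=1.6000): 0.380222
R_{1,0} (trapezoid, 2 panels, h=0.8000): -0.199874
R_{1,1} = -0.199874 + (-0.199874 − 0.380222)/3 = -0.393239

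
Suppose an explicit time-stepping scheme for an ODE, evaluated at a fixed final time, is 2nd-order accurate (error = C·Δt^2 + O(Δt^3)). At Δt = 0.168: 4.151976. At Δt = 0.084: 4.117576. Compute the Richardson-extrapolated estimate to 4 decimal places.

4.1061

The leading error scales as Δt^2; refining by a factor of 2 reduces it by 2^2 = 4.
Extrapolated value = (4·A(Δt/2) − A(Δt)) / (4 − 1)
= (4·4.117576 − 4.151976) / 3
= 12.318328 / 3 = 4.106109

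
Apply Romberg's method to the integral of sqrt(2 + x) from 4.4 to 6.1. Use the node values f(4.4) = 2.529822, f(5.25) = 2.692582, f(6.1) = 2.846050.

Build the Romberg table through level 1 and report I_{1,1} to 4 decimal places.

I_{0,0} (trapezoid, 1 panel, h=1.7000): 4.569491
I_{1,0} (trapezoid, 2 panels, h=0.8500): 4.573440
I_{1,1} = 4.573440 + (4.573440 − 4.569491)/3 = 4.574756

4.5748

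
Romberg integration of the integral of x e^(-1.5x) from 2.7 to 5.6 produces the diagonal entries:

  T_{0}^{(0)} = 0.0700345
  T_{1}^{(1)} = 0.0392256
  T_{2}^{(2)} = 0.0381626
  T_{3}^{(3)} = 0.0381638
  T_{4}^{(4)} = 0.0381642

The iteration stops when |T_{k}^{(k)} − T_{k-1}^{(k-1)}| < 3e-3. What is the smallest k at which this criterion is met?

|T_{1}^{(1)} − T_{0}^{(0)}| = 0.0308089 ≥ 3e-3
|T_{2}^{(2)} − T_{1}^{(1)}| = 0.0010630 < 3e-3

k = 2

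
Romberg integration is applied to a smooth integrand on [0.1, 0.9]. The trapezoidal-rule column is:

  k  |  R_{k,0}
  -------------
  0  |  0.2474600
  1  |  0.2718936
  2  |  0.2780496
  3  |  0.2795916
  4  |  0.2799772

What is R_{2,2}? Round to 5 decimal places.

Richardson extrapolation on the trapezoidal column (denominator 4−1=3):
R_{1,1} = 0.2718936 + (0.2718936 − 0.2474600)/3 = 0.2800381
R_{2,1} = 0.2780496 + (0.2780496 − 0.2718936)/3 = 0.2801016
R_{2,2} = 0.2801016 + (0.2801016 − 0.2800381)/15 = 0.2801058
(Column j=1 coincides with Simpson's rule on the same nodes.)

0.28011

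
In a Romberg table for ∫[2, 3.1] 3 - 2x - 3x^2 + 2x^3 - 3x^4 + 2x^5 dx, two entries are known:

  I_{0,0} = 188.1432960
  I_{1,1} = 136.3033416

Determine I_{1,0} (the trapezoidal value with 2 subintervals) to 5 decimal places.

149.26333

From I_{1,1} = (4·I_{1,0} − I_{0,0})/3, solve for I_{1,0}:
4·I_{1,0} = 3·136.3033416 + 188.1432960 = 597.0533208
I_{1,0} = 149.2633302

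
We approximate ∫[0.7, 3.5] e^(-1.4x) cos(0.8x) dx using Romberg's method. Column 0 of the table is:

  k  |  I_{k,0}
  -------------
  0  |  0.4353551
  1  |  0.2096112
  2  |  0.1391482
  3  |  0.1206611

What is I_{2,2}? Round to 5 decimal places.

0.11441

I_{1,1} = 0.2096112 + (0.2096112 − 0.4353551)/3 = 0.1343632
I_{2,1} = (4·0.1391482 − 0.2096112) / 3 = 0.1156605
I_{2,2} = (16·0.1156605 − 0.1343632) / 15 = 0.1144137
(Column j=1 coincides with Simpson's rule on the same nodes.)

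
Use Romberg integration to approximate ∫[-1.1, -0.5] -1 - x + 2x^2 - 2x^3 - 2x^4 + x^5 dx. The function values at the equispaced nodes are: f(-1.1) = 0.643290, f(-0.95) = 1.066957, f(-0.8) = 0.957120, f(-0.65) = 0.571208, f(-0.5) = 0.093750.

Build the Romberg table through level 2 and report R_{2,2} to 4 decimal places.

R_{0,0} (trapezoid, 1 panel, h=0.6000): 0.221112
R_{1,0} (trapezoid, 2 panels, h=0.3000): 0.397692
R_{2,0} (trapezoid, 4 panels, h=0.1500): 0.444571
R_{1,1} = 0.397692 + (0.397692 − 0.221112)/3 = 0.456552
R_{2,1} = 0.444571 + (0.444571 − 0.397692)/3 = 0.460197
R_{2,2} = 0.460197 + (0.460197 − 0.456552)/15 = 0.460440

0.4604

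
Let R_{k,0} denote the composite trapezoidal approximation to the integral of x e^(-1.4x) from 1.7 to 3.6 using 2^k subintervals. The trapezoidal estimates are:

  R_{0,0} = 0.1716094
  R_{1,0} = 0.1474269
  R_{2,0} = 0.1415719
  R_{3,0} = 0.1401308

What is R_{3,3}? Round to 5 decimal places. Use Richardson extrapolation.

0.13965

Richardson extrapolation on the trapezoidal column (denominator 4−1=3):
R_{1,1} = (4·0.1474269 − 0.1716094) / 3 = 0.1393661
R_{2,1} = 0.1415719 + (0.1415719 − 0.1474269)/3 = 0.1396202
R_{3,1} = 0.1401308 + (0.1401308 − 0.1415719)/3 = 0.1396504
R_{2,2} = (16·0.1396202 − 0.1393661) / 15 = 0.1396371
R_{3,2} = (16·0.1396504 − 0.1396202) / 15 = 0.1396524
R_{3,3} = (64·0.1396524 − 0.1396371) / 63 = 0.1396526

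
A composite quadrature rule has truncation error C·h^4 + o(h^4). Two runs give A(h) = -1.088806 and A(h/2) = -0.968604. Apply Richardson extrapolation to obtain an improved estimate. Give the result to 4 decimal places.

-0.9606

The leading error scales as h^4; refining by a factor of 2 reduces it by 2^4 = 16.
Extrapolated value = (16·A(h/2) − A(h)) / (16 − 1)
= (16·(-0.968604) − (-1.088806)) / 15
= -14.408858 / 15 = -0.960591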